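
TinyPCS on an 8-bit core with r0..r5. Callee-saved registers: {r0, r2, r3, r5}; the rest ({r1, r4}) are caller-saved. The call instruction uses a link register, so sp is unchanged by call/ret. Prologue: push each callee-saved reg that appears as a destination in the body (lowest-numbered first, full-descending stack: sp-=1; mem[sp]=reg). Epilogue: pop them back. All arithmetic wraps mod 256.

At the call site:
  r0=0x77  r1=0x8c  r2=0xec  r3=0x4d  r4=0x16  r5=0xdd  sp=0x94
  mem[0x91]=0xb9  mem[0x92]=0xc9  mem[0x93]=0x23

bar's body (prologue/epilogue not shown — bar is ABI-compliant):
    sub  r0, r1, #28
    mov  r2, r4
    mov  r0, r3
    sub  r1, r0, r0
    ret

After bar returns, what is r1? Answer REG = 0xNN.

prologue: push r0 → mem[0x93]=0x77, sp=0x93
prologue: push r2 → mem[0x92]=0xec, sp=0x92
body[0] sub  r0, r1, #28 → r0=0x70
body[1] mov  r2, r4 → r2=0x16
body[2] mov  r0, r3 → r0=0x4d
body[3] sub  r1, r0, r0 → r1=0x00
epilogue: pop r2=0xec, sp=0x93
epilogue: pop r0=0x77, sp=0x94
r1 is caller-saved → body value

REG = 0x00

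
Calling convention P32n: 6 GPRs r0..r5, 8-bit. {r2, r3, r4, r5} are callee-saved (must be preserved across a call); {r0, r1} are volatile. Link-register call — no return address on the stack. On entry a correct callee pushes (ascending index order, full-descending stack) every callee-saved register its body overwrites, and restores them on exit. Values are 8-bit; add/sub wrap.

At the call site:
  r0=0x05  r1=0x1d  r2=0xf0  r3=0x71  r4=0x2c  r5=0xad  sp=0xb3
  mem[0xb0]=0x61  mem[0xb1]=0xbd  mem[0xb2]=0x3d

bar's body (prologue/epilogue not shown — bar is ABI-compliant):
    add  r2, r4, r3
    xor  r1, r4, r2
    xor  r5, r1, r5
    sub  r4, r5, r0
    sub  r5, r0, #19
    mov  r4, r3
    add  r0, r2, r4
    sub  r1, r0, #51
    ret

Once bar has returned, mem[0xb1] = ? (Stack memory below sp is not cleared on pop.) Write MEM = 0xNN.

prologue: push r2 -> mem[0xb2]=0xf0, sp=0xb2
prologue: push r4 -> mem[0xb1]=0x2c, sp=0xb1
prologue: push r5 -> mem[0xb0]=0xad, sp=0xb0
body[0] add  r2, r4, r3 -> r2=0x9d
body[1] xor  r1, r4, r2 -> r1=0xb1
body[2] xor  r5, r1, r5 -> r5=0x1c
body[3] sub  r4, r5, r0 -> r4=0x17
body[4] sub  r5, r0, #19 -> r5=0xf2
body[5] mov  r4, r3 -> r4=0x71
body[6] add  r0, r2, r4 -> r0=0x0e
body[7] sub  r1, r0, #51 -> r1=0xdb
epilogue: pop r5=0xad, sp=0xb1
epilogue: pop r4=0x2c, sp=0xb2
epilogue: pop r2=0xf0, sp=0xb3
prologue pushed ['r2', 'r4', 'r5'] at ['0xb2', '0xb1', '0xb0']

MEM = 0x2c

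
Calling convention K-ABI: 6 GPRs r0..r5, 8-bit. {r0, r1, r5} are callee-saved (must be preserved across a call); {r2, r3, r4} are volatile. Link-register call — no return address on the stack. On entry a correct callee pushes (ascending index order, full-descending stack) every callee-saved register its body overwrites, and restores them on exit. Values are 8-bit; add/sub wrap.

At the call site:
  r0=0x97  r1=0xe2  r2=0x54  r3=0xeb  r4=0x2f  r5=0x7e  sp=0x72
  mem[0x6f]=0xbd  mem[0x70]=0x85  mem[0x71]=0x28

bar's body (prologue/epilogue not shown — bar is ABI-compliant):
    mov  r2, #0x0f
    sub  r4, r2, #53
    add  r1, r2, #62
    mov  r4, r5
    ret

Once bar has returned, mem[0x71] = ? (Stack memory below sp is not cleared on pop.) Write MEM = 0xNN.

MEM = 0xe2

prologue: push r1 → mem[0x71]=0xe2, sp=0x71
body[0] mov  r2, #0x0f → r2=0x0f
body[1] sub  r4, r2, #53 → r4=0xda
body[2] add  r1, r2, #62 → r1=0x4d
body[3] mov  r4, r5 → r4=0x7e
epilogue: pop r1=0xe2, sp=0x72
prologue pushed ['r1'] at ['0x71']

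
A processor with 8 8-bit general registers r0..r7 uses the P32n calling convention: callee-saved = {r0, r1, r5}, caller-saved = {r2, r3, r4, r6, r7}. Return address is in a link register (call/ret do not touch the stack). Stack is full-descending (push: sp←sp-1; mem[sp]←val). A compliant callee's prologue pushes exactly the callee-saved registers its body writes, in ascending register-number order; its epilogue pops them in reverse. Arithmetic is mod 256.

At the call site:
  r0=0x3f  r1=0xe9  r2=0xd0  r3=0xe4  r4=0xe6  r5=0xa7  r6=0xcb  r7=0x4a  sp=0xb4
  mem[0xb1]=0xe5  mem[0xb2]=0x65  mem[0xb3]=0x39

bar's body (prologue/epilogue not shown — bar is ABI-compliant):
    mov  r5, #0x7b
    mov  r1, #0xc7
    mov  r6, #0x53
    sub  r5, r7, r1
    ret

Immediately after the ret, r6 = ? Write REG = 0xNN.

REG = 0x53

prologue: push r1 -> mem[0xb3]=0xe9, sp=0xb3
prologue: push r5 -> mem[0xb2]=0xa7, sp=0xb2
body[0] mov  r5, #0x7b -> r5=0x7b
body[1] mov  r1, #0xc7 -> r1=0xc7
body[2] mov  r6, #0x53 -> r6=0x53
body[3] sub  r5, r7, r1 -> r5=0x83
epilogue: pop r5=0xa7, sp=0xb3
epilogue: pop r1=0xe9, sp=0xb4
r6 is caller-saved -> body value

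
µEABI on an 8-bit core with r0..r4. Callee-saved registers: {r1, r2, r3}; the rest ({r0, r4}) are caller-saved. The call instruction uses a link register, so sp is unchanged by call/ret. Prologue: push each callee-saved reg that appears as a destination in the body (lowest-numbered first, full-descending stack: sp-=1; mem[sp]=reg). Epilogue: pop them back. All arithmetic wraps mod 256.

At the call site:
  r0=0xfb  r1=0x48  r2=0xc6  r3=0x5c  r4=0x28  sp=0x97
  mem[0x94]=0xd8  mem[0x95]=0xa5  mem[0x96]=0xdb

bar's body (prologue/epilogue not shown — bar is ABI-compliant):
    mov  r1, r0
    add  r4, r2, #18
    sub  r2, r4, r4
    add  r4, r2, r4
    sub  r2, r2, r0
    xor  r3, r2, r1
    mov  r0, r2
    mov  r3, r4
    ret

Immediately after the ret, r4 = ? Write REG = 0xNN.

REG = 0xd8

prologue: push r1 → mem[0x96]=0x48, sp=0x96
prologue: push r2 → mem[0x95]=0xc6, sp=0x95
prologue: push r3 → mem[0x94]=0x5c, sp=0x94
body[0] mov  r1, r0 → r1=0xfb
body[1] add  r4, r2, #18 → r4=0xd8
body[2] sub  r2, r4, r4 → r2=0x00
body[3] add  r4, r2, r4 → r4=0xd8
body[4] sub  r2, r2, r0 → r2=0x05
body[5] xor  r3, r2, r1 → r3=0xfe
body[6] mov  r0, r2 → r0=0x05
body[7] mov  r3, r4 → r3=0xd8
epilogue: pop r3=0x5c, sp=0x95
epilogue: pop r2=0xc6, sp=0x96
epilogue: pop r1=0x48, sp=0x97
r4 is caller-saved → body value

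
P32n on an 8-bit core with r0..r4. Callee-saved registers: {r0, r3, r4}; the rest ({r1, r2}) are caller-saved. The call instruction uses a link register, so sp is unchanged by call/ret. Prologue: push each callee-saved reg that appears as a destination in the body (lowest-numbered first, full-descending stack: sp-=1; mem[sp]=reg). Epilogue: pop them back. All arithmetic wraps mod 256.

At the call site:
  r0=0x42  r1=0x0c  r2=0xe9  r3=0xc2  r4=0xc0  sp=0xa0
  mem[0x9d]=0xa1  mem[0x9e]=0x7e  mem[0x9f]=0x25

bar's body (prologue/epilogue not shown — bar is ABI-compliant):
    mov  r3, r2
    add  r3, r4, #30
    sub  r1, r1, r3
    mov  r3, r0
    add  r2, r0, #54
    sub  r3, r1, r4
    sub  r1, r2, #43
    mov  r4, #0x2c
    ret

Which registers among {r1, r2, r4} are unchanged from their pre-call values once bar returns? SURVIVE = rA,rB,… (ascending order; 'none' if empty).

prologue: push r3 -> mem[0x9f]=0xc2, sp=0x9f
prologue: push r4 -> mem[0x9e]=0xc0, sp=0x9e
body[0] mov  r3, r2 -> r3=0xe9
body[1] add  r3, r4, #30 -> r3=0xde
body[2] sub  r1, r1, r3 -> r1=0x2e
body[3] mov  r3, r0 -> r3=0x42
body[4] add  r2, r0, #54 -> r2=0x78
body[5] sub  r3, r1, r4 -> r3=0x6e
body[6] sub  r1, r2, #43 -> r1=0x4d
body[7] mov  r4, #0x2c -> r4=0x2c
epilogue: pop r4=0xc0, sp=0x9f
epilogue: pop r3=0xc2, sp=0xa0
r1: caller-saved, written=True
r2: caller-saved, written=True
r4: callee-saved, written=True

SURVIVE = r4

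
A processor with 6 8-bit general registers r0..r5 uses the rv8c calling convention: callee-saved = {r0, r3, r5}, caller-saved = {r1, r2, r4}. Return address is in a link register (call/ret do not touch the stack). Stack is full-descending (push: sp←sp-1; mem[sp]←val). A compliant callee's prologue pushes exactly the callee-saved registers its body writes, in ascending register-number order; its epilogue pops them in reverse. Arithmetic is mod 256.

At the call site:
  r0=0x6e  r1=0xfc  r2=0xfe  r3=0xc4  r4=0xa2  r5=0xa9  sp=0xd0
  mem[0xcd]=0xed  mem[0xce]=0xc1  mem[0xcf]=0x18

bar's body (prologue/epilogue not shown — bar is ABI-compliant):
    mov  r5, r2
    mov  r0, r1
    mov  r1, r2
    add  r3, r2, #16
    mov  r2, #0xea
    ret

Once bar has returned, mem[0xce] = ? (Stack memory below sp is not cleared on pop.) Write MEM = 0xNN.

MEM = 0xc4

prologue: push r0 → mem[0xcf]=0x6e, sp=0xcf
prologue: push r3 → mem[0xce]=0xc4, sp=0xce
prologue: push r5 → mem[0xcd]=0xa9, sp=0xcd
body[0] mov  r5, r2 → r5=0xfe
body[1] mov  r0, r1 → r0=0xfc
body[2] mov  r1, r2 → r1=0xfe
body[3] add  r3, r2, #16 → r3=0x0e
body[4] mov  r2, #0xea → r2=0xea
epilogue: pop r5=0xa9, sp=0xce
epilogue: pop r3=0xc4, sp=0xcf
epilogue: pop r0=0x6e, sp=0xd0
prologue pushed ['r0', 'r3', 'r5'] at ['0xcf', '0xce', '0xcd']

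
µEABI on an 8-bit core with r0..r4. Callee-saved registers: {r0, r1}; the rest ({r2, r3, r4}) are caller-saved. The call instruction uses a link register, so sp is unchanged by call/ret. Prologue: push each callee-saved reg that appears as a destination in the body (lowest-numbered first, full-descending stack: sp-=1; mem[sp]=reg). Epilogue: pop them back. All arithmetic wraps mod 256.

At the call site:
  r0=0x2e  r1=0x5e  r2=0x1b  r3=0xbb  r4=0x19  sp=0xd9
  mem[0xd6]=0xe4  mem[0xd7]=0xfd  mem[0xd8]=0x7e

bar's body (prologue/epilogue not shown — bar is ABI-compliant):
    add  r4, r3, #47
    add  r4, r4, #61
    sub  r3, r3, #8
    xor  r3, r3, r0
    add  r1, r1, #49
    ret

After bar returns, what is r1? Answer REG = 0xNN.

prologue: push r1 -> mem[0xd8]=0x5e, sp=0xd8
body[0] add  r4, r3, #47 -> r4=0xea
body[1] add  r4, r4, #61 -> r4=0x27
body[2] sub  r3, r3, #8 -> r3=0xb3
body[3] xor  r3, r3, r0 -> r3=0x9d
body[4] add  r1, r1, #49 -> r1=0x8f
epilogue: pop r1=0x5e, sp=0xd9
r1 is callee-saved -> restored

REG = 0x5e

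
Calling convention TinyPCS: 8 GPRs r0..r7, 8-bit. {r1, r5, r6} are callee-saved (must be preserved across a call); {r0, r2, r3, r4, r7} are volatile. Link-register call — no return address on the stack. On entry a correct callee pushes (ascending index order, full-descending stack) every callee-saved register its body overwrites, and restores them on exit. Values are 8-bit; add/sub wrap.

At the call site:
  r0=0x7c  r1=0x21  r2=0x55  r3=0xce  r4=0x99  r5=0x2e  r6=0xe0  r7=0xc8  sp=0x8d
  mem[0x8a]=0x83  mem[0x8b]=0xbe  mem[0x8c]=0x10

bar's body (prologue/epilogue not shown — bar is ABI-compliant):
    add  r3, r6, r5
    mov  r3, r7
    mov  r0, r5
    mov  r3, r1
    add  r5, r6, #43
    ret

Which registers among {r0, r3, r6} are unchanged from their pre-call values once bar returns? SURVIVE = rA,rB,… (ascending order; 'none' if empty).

prologue: push r5 → mem[0x8c]=0x2e, sp=0x8c
body[0] add  r3, r6, r5 → r3=0x0e
body[1] mov  r3, r7 → r3=0xc8
body[2] mov  r0, r5 → r0=0x2e
body[3] mov  r3, r1 → r3=0x21
body[4] add  r5, r6, #43 → r5=0x0b
epilogue: pop r5=0x2e, sp=0x8d
r0: caller-saved, written=True
r3: caller-saved, written=True
r6: callee-saved, written=False

SURVIVE = r6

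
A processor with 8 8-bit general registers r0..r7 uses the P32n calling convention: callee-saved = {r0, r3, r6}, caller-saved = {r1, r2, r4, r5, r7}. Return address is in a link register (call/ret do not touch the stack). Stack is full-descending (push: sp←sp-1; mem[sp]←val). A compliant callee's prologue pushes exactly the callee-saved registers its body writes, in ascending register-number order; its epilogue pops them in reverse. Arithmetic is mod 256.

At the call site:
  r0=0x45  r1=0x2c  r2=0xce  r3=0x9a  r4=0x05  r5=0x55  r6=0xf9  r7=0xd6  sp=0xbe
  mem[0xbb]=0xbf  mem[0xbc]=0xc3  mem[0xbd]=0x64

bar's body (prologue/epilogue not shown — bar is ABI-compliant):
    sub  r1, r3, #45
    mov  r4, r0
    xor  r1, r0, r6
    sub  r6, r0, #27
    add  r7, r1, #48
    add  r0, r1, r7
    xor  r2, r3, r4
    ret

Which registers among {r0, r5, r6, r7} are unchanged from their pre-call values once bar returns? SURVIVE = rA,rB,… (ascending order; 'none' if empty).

SURVIVE = r0,r5,r6

prologue: push r0 -> mem[0xbd]=0x45, sp=0xbd
prologue: push r6 -> mem[0xbc]=0xf9, sp=0xbc
body[0] sub  r1, r3, #45 -> r1=0x6d
body[1] mov  r4, r0 -> r4=0x45
body[2] xor  r1, r0, r6 -> r1=0xbc
body[3] sub  r6, r0, #27 -> r6=0x2a
body[4] add  r7, r1, #48 -> r7=0xec
body[5] add  r0, r1, r7 -> r0=0xa8
body[6] xor  r2, r3, r4 -> r2=0xdf
epilogue: pop r6=0xf9, sp=0xbd
epilogue: pop r0=0x45, sp=0xbe
r0: callee-saved, written=True
r5: caller-saved, written=False
r6: callee-saved, written=True
r7: caller-saved, written=True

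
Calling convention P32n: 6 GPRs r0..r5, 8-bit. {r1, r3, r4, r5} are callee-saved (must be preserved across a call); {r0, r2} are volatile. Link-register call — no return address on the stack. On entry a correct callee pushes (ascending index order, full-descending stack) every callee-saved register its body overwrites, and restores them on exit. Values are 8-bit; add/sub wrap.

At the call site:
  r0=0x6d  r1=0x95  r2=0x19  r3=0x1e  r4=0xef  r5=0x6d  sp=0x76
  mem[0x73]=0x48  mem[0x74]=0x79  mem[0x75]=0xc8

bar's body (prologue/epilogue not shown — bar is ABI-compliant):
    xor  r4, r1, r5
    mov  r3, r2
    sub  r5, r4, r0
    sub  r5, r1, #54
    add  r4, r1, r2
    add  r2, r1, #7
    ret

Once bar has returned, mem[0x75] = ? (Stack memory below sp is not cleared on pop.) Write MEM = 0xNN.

prologue: push r3 → mem[0x75]=0x1e, sp=0x75
prologue: push r4 → mem[0x74]=0xef, sp=0x74
prologue: push r5 → mem[0x73]=0x6d, sp=0x73
body[0] xor  r4, r1, r5 → r4=0xf8
body[1] mov  r3, r2 → r3=0x19
body[2] sub  r5, r4, r0 → r5=0x8b
body[3] sub  r5, r1, #54 → r5=0x5f
body[4] add  r4, r1, r2 → r4=0xae
body[5] add  r2, r1, #7 → r2=0x9c
epilogue: pop r5=0x6d, sp=0x74
epilogue: pop r4=0xef, sp=0x75
epilogue: pop r3=0x1e, sp=0x76
prologue pushed ['r3', 'r4', 'r5'] at ['0x75', '0x74', '0x73']

MEM = 0x1e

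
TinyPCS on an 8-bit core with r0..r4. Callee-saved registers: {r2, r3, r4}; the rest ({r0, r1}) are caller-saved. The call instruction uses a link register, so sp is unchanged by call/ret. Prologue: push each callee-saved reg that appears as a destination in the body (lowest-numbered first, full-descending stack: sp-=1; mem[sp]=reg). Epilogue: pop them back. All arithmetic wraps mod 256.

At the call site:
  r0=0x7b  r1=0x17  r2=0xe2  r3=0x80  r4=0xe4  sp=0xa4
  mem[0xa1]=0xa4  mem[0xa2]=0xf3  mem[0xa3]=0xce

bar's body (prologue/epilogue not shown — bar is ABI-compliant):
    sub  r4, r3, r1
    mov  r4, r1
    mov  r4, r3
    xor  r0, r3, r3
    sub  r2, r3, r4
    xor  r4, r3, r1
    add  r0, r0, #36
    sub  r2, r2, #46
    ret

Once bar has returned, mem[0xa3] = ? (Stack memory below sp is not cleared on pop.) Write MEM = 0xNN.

MEM = 0xe2

prologue: push r2 -> mem[0xa3]=0xe2, sp=0xa3
prologue: push r4 -> mem[0xa2]=0xe4, sp=0xa2
body[0] sub  r4, r3, r1 -> r4=0x69
body[1] mov  r4, r1 -> r4=0x17
body[2] mov  r4, r3 -> r4=0x80
body[3] xor  r0, r3, r3 -> r0=0x00
body[4] sub  r2, r3, r4 -> r2=0x00
body[5] xor  r4, r3, r1 -> r4=0x97
body[6] add  r0, r0, #36 -> r0=0x24
body[7] sub  r2, r2, #46 -> r2=0xd2
epilogue: pop r4=0xe4, sp=0xa3
epilogue: pop r2=0xe2, sp=0xa4
prologue pushed ['r2', 'r4'] at ['0xa3', '0xa2']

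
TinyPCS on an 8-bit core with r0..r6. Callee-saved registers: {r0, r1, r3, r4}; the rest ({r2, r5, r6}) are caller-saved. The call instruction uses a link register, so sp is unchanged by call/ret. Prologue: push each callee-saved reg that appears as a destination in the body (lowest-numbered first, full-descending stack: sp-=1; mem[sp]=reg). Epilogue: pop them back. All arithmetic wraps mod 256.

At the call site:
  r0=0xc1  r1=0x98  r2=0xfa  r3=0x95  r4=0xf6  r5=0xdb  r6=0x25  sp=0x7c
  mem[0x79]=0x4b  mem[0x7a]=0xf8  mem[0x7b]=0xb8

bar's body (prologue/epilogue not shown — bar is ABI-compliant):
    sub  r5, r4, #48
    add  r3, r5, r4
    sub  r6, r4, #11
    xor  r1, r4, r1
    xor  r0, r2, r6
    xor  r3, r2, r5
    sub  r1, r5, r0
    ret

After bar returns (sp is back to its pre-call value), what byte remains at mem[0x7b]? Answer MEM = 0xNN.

MEM = 0xc1

prologue: push r0 -> mem[0x7b]=0xc1, sp=0x7b
prologue: push r1 -> mem[0x7a]=0x98, sp=0x7a
prologue: push r3 -> mem[0x79]=0x95, sp=0x79
body[0] sub  r5, r4, #48 -> r5=0xc6
body[1] add  r3, r5, r4 -> r3=0xbc
body[2] sub  r6, r4, #11 -> r6=0xeb
body[3] xor  r1, r4, r1 -> r1=0x6e
body[4] xor  r0, r2, r6 -> r0=0x11
body[5] xor  r3, r2, r5 -> r3=0x3c
body[6] sub  r1, r5, r0 -> r1=0xb5
epilogue: pop r3=0x95, sp=0x7a
epilogue: pop r1=0x98, sp=0x7b
epilogue: pop r0=0xc1, sp=0x7c
prologue pushed ['r0', 'r1', 'r3'] at ['0x7b', '0x7a', '0x79']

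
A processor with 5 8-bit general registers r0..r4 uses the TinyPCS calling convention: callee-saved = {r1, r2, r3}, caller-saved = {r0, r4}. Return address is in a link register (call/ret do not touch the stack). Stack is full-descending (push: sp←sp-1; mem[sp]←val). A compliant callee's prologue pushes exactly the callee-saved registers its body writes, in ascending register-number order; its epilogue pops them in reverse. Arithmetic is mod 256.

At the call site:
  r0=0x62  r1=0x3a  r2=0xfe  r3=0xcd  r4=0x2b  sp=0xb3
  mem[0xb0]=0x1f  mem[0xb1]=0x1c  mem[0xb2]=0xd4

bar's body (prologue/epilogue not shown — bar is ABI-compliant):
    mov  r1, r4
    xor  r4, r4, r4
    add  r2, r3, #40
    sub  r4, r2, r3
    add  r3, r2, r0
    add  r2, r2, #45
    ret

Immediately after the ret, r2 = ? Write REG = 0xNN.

prologue: push r1 -> mem[0xb2]=0x3a, sp=0xb2
prologue: push r2 -> mem[0xb1]=0xfe, sp=0xb1
prologue: push r3 -> mem[0xb0]=0xcd, sp=0xb0
body[0] mov  r1, r4 -> r1=0x2b
body[1] xor  r4, r4, r4 -> r4=0x00
body[2] add  r2, r3, #40 -> r2=0xf5
body[3] sub  r4, r2, r3 -> r4=0x28
body[4] add  r3, r2, r0 -> r3=0x57
body[5] add  r2, r2, #45 -> r2=0x22
epilogue: pop r3=0xcd, sp=0xb1
epilogue: pop r2=0xfe, sp=0xb2
epilogue: pop r1=0x3a, sp=0xb3
r2 is callee-saved -> restored

REG = 0xfe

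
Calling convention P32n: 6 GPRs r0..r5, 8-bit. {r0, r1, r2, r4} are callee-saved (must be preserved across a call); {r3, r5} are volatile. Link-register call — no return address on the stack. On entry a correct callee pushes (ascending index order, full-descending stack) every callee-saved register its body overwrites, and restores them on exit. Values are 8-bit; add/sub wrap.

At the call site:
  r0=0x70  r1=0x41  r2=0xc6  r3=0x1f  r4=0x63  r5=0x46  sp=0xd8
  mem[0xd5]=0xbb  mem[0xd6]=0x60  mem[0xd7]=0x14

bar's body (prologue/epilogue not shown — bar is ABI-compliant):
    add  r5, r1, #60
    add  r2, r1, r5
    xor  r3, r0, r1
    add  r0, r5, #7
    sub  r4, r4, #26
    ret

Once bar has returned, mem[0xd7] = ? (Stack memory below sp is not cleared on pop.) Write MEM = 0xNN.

prologue: push r0 -> mem[0xd7]=0x70, sp=0xd7
prologue: push r2 -> mem[0xd6]=0xc6, sp=0xd6
prologue: push r4 -> mem[0xd5]=0x63, sp=0xd5
body[0] add  r5, r1, #60 -> r5=0x7d
body[1] add  r2, r1, r5 -> r2=0xbe
body[2] xor  r3, r0, r1 -> r3=0x31
body[3] add  r0, r5, #7 -> r0=0x84
body[4] sub  r4, r4, #26 -> r4=0x49
epilogue: pop r4=0x63, sp=0xd6
epilogue: pop r2=0xc6, sp=0xd7
epilogue: pop r0=0x70, sp=0xd8
prologue pushed ['r0', 'r2', 'r4'] at ['0xd7', '0xd6', '0xd5']

MEM = 0x70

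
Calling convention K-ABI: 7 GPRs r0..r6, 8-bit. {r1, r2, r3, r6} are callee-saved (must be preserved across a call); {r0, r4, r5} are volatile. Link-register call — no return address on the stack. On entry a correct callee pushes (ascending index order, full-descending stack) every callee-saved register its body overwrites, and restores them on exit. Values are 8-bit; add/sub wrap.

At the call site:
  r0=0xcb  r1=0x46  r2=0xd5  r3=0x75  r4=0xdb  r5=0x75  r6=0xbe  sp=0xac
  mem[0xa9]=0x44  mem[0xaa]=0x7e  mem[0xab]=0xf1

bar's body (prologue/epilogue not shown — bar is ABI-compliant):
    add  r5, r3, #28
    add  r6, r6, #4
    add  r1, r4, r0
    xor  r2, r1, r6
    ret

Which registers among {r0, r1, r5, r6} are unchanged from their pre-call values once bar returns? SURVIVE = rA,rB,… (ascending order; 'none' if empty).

SURVIVE = r0,r1,r6

prologue: push r1 -> mem[0xab]=0x46, sp=0xab
prologue: push r2 -> mem[0xaa]=0xd5, sp=0xaa
prologue: push r6 -> mem[0xa9]=0xbe, sp=0xa9
body[0] add  r5, r3, #28 -> r5=0x91
body[1] add  r6, r6, #4 -> r6=0xc2
body[2] add  r1, r4, r0 -> r1=0xa6
body[3] xor  r2, r1, r6 -> r2=0x64
epilogue: pop r6=0xbe, sp=0xaa
epilogue: pop r2=0xd5, sp=0xab
epilogue: pop r1=0x46, sp=0xac
r0: caller-saved, written=False
r1: callee-saved, written=True
r5: caller-saved, written=True
r6: callee-saved, written=True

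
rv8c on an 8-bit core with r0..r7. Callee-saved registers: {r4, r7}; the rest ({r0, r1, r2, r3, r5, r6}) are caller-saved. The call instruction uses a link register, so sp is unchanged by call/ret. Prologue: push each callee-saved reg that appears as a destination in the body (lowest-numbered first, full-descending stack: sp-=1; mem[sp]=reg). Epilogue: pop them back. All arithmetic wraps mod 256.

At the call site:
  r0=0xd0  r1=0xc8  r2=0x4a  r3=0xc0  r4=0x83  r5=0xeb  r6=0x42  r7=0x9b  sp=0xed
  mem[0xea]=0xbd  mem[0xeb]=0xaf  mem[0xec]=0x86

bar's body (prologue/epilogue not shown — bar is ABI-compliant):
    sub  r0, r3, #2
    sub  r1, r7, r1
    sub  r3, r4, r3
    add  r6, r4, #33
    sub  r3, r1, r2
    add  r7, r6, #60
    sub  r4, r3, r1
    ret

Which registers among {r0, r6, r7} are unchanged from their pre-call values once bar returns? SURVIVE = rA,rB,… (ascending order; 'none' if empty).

SURVIVE = r7

prologue: push r4 → mem[0xec]=0x83, sp=0xec
prologue: push r7 → mem[0xeb]=0x9b, sp=0xeb
body[0] sub  r0, r3, #2 → r0=0xbe
body[1] sub  r1, r7, r1 → r1=0xd3
body[2] sub  r3, r4, r3 → r3=0xc3
body[3] add  r6, r4, #33 → r6=0xa4
body[4] sub  r3, r1, r2 → r3=0x89
body[5] add  r7, r6, #60 → r7=0xe0
body[6] sub  r4, r3, r1 → r4=0xb6
epilogue: pop r7=0x9b, sp=0xec
epilogue: pop r4=0x83, sp=0xed
r0: caller-saved, written=True
r6: caller-saved, written=True
r7: callee-saved, written=True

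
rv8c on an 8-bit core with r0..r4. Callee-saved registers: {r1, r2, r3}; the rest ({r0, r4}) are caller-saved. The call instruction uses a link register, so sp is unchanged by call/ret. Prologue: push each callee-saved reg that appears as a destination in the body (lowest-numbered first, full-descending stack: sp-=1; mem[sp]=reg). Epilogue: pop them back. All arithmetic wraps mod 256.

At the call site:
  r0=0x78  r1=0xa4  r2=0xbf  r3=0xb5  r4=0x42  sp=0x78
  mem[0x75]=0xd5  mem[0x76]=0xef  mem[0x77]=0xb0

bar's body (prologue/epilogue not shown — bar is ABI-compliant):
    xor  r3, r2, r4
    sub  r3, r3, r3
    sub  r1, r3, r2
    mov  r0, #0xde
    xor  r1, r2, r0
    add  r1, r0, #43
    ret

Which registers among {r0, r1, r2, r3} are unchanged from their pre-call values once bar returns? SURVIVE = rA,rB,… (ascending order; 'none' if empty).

SURVIVE = r1,r2,r3

prologue: push r1 -> mem[0x77]=0xa4, sp=0x77
prologue: push r3 -> mem[0x76]=0xb5, sp=0x76
body[0] xor  r3, r2, r4 -> r3=0xfd
body[1] sub  r3, r3, r3 -> r3=0x00
body[2] sub  r1, r3, r2 -> r1=0x41
body[3] mov  r0, #0xde -> r0=0xde
body[4] xor  r1, r2, r0 -> r1=0x61
body[5] add  r1, r0, #43 -> r1=0x09
epilogue: pop r3=0xb5, sp=0x77
epilogue: pop r1=0xa4, sp=0x78
r0: caller-saved, written=True
r1: callee-saved, written=True
r2: callee-saved, written=False
r3: callee-saved, written=True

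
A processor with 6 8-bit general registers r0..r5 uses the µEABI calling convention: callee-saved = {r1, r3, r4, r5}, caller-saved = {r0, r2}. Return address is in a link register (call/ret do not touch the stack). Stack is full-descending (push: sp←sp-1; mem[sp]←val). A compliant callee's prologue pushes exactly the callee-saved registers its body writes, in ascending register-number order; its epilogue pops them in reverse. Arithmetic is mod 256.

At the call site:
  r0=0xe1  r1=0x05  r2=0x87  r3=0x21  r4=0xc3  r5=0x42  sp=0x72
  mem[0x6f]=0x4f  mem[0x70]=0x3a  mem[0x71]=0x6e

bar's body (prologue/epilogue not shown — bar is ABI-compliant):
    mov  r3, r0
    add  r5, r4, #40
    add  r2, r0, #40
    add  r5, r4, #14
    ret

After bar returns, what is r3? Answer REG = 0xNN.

prologue: push r3 -> mem[0x71]=0x21, sp=0x71
prologue: push r5 -> mem[0x70]=0x42, sp=0x70
body[0] mov  r3, r0 -> r3=0xe1
body[1] add  r5, r4, #40 -> r5=0xeb
body[2] add  r2, r0, #40 -> r2=0x09
body[3] add  r5, r4, #14 -> r5=0xd1
epilogue: pop r5=0x42, sp=0x71
epilogue: pop r3=0x21, sp=0x72
r3 is callee-saved -> restored

REG = 0x21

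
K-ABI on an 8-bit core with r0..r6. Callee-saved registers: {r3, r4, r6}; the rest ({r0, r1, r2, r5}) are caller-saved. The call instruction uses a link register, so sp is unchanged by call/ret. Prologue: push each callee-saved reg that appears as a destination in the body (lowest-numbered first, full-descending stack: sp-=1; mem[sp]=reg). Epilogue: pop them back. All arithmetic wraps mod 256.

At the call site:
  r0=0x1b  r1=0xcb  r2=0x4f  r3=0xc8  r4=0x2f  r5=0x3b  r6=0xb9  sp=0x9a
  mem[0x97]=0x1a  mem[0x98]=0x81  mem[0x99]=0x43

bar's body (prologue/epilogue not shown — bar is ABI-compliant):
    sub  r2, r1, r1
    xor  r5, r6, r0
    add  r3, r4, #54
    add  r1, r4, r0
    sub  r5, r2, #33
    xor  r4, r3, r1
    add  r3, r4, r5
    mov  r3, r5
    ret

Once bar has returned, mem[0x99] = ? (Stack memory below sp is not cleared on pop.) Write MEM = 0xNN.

MEM = 0xc8

prologue: push r3 → mem[0x99]=0xc8, sp=0x99
prologue: push r4 → mem[0x98]=0x2f, sp=0x98
body[0] sub  r2, r1, r1 → r2=0x00
body[1] xor  r5, r6, r0 → r5=0xa2
body[2] add  r3, r4, #54 → r3=0x65
body[3] add  r1, r4, r0 → r1=0x4a
body[4] sub  r5, r2, #33 → r5=0xdf
body[5] xor  r4, r3, r1 → r4=0x2f
body[6] add  r3, r4, r5 → r3=0x0e
body[7] mov  r3, r5 → r3=0xdf
epilogue: pop r4=0x2f, sp=0x99
epilogue: pop r3=0xc8, sp=0x9a
prologue pushed ['r3', 'r4'] at ['0x99', '0x98']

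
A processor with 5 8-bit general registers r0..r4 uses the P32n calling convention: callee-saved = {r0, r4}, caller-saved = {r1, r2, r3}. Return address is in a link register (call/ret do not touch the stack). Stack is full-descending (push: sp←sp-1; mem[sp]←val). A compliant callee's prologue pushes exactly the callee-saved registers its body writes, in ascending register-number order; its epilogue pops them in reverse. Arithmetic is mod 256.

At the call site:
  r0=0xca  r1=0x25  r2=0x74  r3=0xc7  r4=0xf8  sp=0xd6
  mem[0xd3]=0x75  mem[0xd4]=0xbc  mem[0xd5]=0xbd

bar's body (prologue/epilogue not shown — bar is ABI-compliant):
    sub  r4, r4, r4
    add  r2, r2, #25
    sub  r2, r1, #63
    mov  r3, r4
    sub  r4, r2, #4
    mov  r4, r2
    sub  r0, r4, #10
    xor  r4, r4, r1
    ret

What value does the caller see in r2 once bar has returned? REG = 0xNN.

prologue: push r0 -> mem[0xd5]=0xca, sp=0xd5
prologue: push r4 -> mem[0xd4]=0xf8, sp=0xd4
body[0] sub  r4, r4, r4 -> r4=0x00
body[1] add  r2, r2, #25 -> r2=0x8d
body[2] sub  r2, r1, #63 -> r2=0xe6
body[3] mov  r3, r4 -> r3=0x00
body[4] sub  r4, r2, #4 -> r4=0xe2
body[5] mov  r4, r2 -> r4=0xe6
body[6] sub  r0, r4, #10 -> r0=0xdc
body[7] xor  r4, r4, r1 -> r4=0xc3
epilogue: pop r4=0xf8, sp=0xd5
epilogue: pop r0=0xca, sp=0xd6
r2 is caller-saved -> body value

REG = 0xe6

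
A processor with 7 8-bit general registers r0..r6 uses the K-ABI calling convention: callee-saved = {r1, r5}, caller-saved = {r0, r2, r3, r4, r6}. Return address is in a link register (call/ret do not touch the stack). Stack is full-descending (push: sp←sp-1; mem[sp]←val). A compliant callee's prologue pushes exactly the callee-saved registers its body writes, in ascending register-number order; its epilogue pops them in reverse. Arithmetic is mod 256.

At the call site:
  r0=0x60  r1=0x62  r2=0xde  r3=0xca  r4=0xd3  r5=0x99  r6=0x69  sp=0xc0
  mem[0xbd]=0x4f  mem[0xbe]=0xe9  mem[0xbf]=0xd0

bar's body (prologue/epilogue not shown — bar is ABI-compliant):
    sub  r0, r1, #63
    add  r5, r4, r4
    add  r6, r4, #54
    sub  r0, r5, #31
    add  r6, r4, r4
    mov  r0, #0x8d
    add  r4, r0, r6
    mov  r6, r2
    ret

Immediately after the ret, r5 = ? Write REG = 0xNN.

REG = 0x99

prologue: push r5 -> mem[0xbf]=0x99, sp=0xbf
body[0] sub  r0, r1, #63 -> r0=0x23
body[1] add  r5, r4, r4 -> r5=0xa6
body[2] add  r6, r4, #54 -> r6=0x09
body[3] sub  r0, r5, #31 -> r0=0x87
body[4] add  r6, r4, r4 -> r6=0xa6
body[5] mov  r0, #0x8d -> r0=0x8d
body[6] add  r4, r0, r6 -> r4=0x33
body[7] mov  r6, r2 -> r6=0xde
epilogue: pop r5=0x99, sp=0xc0
r5 is callee-saved -> restored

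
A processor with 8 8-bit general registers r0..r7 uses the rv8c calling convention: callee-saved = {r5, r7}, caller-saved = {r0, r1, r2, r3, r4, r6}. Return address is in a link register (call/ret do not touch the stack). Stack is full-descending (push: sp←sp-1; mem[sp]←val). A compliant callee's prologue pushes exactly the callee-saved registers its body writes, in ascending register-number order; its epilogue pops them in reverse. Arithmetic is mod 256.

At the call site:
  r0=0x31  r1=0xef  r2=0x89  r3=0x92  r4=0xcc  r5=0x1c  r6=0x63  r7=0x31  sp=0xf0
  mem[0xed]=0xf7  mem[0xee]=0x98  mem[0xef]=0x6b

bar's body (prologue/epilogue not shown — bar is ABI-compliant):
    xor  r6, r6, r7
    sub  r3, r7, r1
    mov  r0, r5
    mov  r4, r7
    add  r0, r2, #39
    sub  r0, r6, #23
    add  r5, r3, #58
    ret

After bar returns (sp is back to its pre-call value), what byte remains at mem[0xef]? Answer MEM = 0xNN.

prologue: push r5 → mem[0xef]=0x1c, sp=0xef
body[0] xor  r6, r6, r7 → r6=0x52
body[1] sub  r3, r7, r1 → r3=0x42
body[2] mov  r0, r5 → r0=0x1c
body[3] mov  r4, r7 → r4=0x31
body[4] add  r0, r2, #39 → r0=0xb0
body[5] sub  r0, r6, #23 → r0=0x3b
body[6] add  r5, r3, #58 → r5=0x7c
epilogue: pop r5=0x1c, sp=0xf0
prologue pushed ['r5'] at ['0xef']

MEM = 0x1c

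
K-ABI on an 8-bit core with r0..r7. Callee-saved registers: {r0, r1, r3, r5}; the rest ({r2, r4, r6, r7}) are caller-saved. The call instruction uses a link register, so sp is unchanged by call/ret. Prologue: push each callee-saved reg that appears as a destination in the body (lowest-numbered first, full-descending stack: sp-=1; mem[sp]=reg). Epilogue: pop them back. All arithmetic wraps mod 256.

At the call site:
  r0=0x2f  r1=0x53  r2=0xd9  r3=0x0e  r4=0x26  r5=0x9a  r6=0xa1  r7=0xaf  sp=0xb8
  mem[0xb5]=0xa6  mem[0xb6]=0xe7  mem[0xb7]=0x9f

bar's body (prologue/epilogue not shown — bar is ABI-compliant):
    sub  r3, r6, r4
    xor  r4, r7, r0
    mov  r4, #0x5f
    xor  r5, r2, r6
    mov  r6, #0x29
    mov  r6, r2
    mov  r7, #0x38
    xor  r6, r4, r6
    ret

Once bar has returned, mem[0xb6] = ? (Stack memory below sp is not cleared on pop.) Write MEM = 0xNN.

prologue: push r3 → mem[0xb7]=0x0e, sp=0xb7
prologue: push r5 → mem[0xb6]=0x9a, sp=0xb6
body[0] sub  r3, r6, r4 → r3=0x7b
body[1] xor  r4, r7, r0 → r4=0x80
body[2] mov  r4, #0x5f → r4=0x5f
body[3] xor  r5, r2, r6 → r5=0x78
body[4] mov  r6, #0x29 → r6=0x29
body[5] mov  r6, r2 → r6=0xd9
body[6] mov  r7, #0x38 → r7=0x38
body[7] xor  r6, r4, r6 → r6=0x86
epilogue: pop r5=0x9a, sp=0xb7
epilogue: pop r3=0x0e, sp=0xb8
prologue pushed ['r3', 'r5'] at ['0xb7', '0xb6']

MEM = 0x9a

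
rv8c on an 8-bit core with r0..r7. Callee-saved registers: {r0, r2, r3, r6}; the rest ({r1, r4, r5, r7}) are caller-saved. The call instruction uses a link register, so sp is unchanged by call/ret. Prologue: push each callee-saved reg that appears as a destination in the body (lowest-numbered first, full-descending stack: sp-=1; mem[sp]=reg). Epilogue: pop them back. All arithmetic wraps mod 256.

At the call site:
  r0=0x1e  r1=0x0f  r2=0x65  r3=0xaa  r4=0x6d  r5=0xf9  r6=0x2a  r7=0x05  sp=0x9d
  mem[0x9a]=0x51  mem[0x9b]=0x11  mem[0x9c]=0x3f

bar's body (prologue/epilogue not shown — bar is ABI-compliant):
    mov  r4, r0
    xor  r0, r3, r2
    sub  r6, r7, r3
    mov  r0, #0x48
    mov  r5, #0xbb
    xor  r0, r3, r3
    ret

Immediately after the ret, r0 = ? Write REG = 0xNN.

prologue: push r0 -> mem[0x9c]=0x1e, sp=0x9c
prologue: push r6 -> mem[0x9b]=0x2a, sp=0x9b
body[0] mov  r4, r0 -> r4=0x1e
body[1] xor  r0, r3, r2 -> r0=0xcf
body[2] sub  r6, r7, r3 -> r6=0x5b
body[3] mov  r0, #0x48 -> r0=0x48
body[4] mov  r5, #0xbb -> r5=0xbb
body[5] xor  r0, r3, r3 -> r0=0x00
epilogue: pop r6=0x2a, sp=0x9c
epilogue: pop r0=0x1e, sp=0x9d
r0 is callee-saved -> restored

REG = 0x1e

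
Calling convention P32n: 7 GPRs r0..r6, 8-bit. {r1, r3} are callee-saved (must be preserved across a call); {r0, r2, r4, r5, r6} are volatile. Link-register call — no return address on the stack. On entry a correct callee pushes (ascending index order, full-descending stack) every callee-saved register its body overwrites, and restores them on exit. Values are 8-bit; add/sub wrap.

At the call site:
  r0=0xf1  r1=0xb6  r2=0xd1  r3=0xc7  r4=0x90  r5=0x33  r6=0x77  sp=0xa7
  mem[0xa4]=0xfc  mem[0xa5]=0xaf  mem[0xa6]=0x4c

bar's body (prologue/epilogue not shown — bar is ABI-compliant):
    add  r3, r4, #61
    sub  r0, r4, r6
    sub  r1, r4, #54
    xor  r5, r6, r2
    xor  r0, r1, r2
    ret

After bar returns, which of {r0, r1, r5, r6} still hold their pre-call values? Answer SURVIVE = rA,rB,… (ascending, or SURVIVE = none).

SURVIVE = r1,r6

prologue: push r1 -> mem[0xa6]=0xb6, sp=0xa6
prologue: push r3 -> mem[0xa5]=0xc7, sp=0xa5
body[0] add  r3, r4, #61 -> r3=0xcd
body[1] sub  r0, r4, r6 -> r0=0x19
body[2] sub  r1, r4, #54 -> r1=0x5a
body[3] xor  r5, r6, r2 -> r5=0xa6
body[4] xor  r0, r1, r2 -> r0=0x8b
epilogue: pop r3=0xc7, sp=0xa6
epilogue: pop r1=0xb6, sp=0xa7
r0: caller-saved, written=True
r1: callee-saved, written=True
r5: caller-saved, written=True
r6: caller-saved, written=False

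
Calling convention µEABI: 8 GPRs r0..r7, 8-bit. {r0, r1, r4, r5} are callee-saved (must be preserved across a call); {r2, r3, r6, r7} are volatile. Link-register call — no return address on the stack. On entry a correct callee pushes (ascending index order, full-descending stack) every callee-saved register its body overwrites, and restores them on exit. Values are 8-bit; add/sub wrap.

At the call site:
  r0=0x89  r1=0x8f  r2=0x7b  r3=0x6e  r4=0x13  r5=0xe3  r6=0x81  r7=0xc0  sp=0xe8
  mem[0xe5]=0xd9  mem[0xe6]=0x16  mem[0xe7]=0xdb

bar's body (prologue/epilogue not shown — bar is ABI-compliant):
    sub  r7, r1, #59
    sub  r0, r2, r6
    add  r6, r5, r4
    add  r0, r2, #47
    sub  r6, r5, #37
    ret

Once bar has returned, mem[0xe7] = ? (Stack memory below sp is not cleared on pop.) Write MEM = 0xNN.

prologue: push r0 -> mem[0xe7]=0x89, sp=0xe7
body[0] sub  r7, r1, #59 -> r7=0x54
body[1] sub  r0, r2, r6 -> r0=0xfa
body[2] add  r6, r5, r4 -> r6=0xf6
body[3] add  r0, r2, #47 -> r0=0xaa
body[4] sub  r6, r5, #37 -> r6=0xbe
epilogue: pop r0=0x89, sp=0xe8
prologue pushed ['r0'] at ['0xe7']

MEM = 0x89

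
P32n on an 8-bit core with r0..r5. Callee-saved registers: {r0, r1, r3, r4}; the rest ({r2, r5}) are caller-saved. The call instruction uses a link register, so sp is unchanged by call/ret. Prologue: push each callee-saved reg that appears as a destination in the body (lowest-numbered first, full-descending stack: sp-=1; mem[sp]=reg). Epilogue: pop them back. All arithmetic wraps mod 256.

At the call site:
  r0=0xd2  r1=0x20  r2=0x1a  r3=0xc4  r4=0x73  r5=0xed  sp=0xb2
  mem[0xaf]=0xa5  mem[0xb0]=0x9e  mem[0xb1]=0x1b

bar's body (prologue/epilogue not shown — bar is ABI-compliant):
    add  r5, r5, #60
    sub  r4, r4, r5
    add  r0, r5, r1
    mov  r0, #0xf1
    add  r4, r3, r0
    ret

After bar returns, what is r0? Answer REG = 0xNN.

REG = 0xd2

prologue: push r0 -> mem[0xb1]=0xd2, sp=0xb1
prologue: push r4 -> mem[0xb0]=0x73, sp=0xb0
body[0] add  r5, r5, #60 -> r5=0x29
body[1] sub  r4, r4, r5 -> r4=0x4a
body[2] add  r0, r5, r1 -> r0=0x49
body[3] mov  r0, #0xf1 -> r0=0xf1
body[4] add  r4, r3, r0 -> r4=0xb5
epilogue: pop r4=0x73, sp=0xb1
epilogue: pop r0=0xd2, sp=0xb2
r0 is callee-saved -> restored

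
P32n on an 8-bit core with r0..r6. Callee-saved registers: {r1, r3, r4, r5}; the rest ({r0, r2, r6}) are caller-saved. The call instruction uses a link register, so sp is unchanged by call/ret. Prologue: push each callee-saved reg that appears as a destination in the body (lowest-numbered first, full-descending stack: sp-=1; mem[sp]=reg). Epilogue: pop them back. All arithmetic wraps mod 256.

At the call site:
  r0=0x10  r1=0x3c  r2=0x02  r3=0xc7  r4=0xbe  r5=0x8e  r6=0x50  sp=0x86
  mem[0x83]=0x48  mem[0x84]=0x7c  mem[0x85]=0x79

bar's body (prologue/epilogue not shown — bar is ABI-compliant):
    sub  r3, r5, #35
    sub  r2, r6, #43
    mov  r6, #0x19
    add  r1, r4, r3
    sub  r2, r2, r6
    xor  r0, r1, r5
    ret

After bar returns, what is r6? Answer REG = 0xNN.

prologue: push r1 -> mem[0x85]=0x3c, sp=0x85
prologue: push r3 -> mem[0x84]=0xc7, sp=0x84
body[0] sub  r3, r5, #35 -> r3=0x6b
body[1] sub  r2, r6, #43 -> r2=0x25
body[2] mov  r6, #0x19 -> r6=0x19
body[3] add  r1, r4, r3 -> r1=0x29
body[4] sub  r2, r2, r6 -> r2=0x0c
body[5] xor  r0, r1, r5 -> r0=0xa7
epilogue: pop r3=0xc7, sp=0x85
epilogue: pop r1=0x3c, sp=0x86
r6 is caller-saved -> body value

REG = 0x19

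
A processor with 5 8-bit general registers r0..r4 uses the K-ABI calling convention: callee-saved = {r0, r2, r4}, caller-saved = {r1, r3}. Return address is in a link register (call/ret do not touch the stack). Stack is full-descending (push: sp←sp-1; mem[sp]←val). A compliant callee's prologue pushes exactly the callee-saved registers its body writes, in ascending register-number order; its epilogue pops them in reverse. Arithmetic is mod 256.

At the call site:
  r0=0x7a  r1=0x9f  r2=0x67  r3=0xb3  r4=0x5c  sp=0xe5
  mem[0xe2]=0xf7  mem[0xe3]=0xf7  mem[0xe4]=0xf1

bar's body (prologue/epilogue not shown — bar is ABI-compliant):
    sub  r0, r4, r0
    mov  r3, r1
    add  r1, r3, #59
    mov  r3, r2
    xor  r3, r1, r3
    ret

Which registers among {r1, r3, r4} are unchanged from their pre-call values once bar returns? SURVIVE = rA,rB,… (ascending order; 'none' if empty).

prologue: push r0 -> mem[0xe4]=0x7a, sp=0xe4
body[0] sub  r0, r4, r0 -> r0=0xe2
body[1] mov  r3, r1 -> r3=0x9f
body[2] add  r1, r3, #59 -> r1=0xda
body[3] mov  r3, r2 -> r3=0x67
body[4] xor  r3, r1, r3 -> r3=0xbd
epilogue: pop r0=0x7a, sp=0xe5
r1: caller-saved, written=True
r3: caller-saved, written=True
r4: callee-saved, written=False

SURVIVE = r4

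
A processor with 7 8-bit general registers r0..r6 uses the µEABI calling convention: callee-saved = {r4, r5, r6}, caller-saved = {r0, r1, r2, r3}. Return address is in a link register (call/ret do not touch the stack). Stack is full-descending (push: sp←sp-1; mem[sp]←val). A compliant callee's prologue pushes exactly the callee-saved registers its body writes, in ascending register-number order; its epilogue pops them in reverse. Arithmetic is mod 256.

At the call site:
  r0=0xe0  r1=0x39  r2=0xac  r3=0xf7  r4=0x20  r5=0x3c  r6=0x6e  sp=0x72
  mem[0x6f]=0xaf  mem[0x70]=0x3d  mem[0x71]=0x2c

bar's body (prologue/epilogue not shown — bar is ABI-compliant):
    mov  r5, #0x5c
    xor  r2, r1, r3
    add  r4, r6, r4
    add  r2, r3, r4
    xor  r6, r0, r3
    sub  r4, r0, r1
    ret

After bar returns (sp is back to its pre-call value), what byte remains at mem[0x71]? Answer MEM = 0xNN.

prologue: push r4 -> mem[0x71]=0x20, sp=0x71
prologue: push r5 -> mem[0x70]=0x3c, sp=0x70
prologue: push r6 -> mem[0x6f]=0x6e, sp=0x6f
body[0] mov  r5, #0x5c -> r5=0x5c
body[1] xor  r2, r1, r3 -> r2=0xce
body[2] add  r4, r6, r4 -> r4=0x8e
body[3] add  r2, r3, r4 -> r2=0x85
body[4] xor  r6, r0, r3 -> r6=0x17
body[5] sub  r4, r0, r1 -> r4=0xa7
epilogue: pop r6=0x6e, sp=0x70
epilogue: pop r5=0x3c, sp=0x71
epilogue: pop r4=0x20, sp=0x72
prologue pushed ['r4', 'r5', 'r6'] at ['0x71', '0x70', '0x6f']

MEM = 0x20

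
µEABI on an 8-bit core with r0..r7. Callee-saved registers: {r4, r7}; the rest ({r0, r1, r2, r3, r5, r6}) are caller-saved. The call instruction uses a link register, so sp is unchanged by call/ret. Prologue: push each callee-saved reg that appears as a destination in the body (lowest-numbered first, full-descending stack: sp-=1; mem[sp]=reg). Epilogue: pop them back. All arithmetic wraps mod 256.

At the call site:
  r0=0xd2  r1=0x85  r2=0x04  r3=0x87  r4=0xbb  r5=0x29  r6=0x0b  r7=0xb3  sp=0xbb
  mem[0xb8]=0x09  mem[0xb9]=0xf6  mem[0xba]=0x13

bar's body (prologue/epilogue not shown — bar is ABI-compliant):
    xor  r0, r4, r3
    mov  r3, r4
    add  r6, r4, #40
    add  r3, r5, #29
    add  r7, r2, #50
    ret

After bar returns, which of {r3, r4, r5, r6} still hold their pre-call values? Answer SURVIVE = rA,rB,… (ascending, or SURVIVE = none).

SURVIVE = r4,r5

prologue: push r7 -> mem[0xba]=0xb3, sp=0xba
body[0] xor  r0, r4, r3 -> r0=0x3c
body[1] mov  r3, r4 -> r3=0xbb
body[2] add  r6, r4, #40 -> r6=0xe3
body[3] add  r3, r5, #29 -> r3=0x46
body[4] add  r7, r2, #50 -> r7=0x36
epilogue: pop r7=0xb3, sp=0xbb
r3: caller-saved, written=True
r4: callee-saved, written=False
r5: caller-saved, written=False
r6: caller-saved, written=True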